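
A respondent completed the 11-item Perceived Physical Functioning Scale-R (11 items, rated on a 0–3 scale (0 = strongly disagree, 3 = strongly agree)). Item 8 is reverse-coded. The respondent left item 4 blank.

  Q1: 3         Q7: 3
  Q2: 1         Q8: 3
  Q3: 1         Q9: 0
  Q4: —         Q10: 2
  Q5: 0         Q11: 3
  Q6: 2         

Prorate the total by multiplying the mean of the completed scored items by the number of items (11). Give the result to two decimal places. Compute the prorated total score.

Reverse-coded (on a 0–3 scale, reversed = 3 − raw):
  item 8: 3 − 3 = 0
Completed scored items (10 of 11): 3, 1, 1, 0, 2, 3, 0, 0, 2, 3; sum = 15.
Person mean = 15 / 10 ≈ 1.5000
Prorated total = (15 / 10) × 11 = 16.50 (to 2 dp)

16.50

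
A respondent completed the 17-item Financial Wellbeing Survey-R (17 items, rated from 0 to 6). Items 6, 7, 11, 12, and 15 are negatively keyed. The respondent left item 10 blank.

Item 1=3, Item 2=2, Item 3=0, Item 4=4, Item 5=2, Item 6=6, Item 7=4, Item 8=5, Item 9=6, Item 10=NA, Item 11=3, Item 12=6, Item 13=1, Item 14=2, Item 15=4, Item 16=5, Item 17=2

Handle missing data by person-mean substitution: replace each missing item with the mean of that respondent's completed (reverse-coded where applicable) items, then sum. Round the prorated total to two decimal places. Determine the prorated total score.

41.44

Reverse-coded (reverse-coded value = 6 − response):
  item 6: 6 − 6 = 0
  item 7: 6 − 4 = 2
  item 11: 6 − 3 = 3
  item 12: 6 − 6 = 0
  item 15: 6 − 4 = 2
Completed scored items (16 of 17): 3, 2, 0, 4, 2, 0, 2, 5, 6, 3, 0, 1, 2, 2, 5, 2; sum = 39.
Person mean = 39 / 16 ≈ 2.4375
Prorated total = (39 / 16) × 17 = 41.44 (to 2 dp)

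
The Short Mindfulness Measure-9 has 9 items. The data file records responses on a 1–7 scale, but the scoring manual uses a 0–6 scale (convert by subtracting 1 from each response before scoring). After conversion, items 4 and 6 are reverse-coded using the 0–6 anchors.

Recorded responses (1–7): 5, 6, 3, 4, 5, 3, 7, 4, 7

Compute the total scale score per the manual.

Convert to 0–6: 4, 5, 2, 3, 4, 2, 6, 3, 6
Reverse-coded (reverse-coded value = 6 − response):
  item 4: 6 − 3 = 3
  item 6: 6 − 2 = 4
Scored: 4, 5, 2, 3, 4, 4, 6, 3, 6
Total = 37

37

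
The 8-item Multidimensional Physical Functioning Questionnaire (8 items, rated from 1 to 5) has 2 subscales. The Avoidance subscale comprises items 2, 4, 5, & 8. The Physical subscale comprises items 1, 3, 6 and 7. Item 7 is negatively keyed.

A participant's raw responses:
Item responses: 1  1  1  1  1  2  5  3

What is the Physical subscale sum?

5

Physical items: 1, 3, 6, 7.
Of these, item 7 is negatively keyed; reversed = (1+5) − raw = 6 − raw.
  item 1: 1
  item 3: 1
  item 6: 2
  item 7: 6 − 5 = 1
Sum = 1 + 1 + 2 + 1 = 5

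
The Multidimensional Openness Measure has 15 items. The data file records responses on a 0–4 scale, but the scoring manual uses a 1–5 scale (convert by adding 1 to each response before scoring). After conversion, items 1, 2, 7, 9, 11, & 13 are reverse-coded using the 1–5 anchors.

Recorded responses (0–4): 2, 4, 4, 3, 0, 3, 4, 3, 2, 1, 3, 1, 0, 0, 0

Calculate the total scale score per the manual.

39

Convert to 1–5: 3, 5, 5, 4, 1, 4, 5, 4, 3, 2, 4, 2, 1, 1, 1
Reverse-coded (reverse-coded value = 6 − response):
  item 1: 6 − 3 = 3
  item 2: 6 − 5 = 1
  item 7: 6 − 5 = 1
  item 9: 6 − 3 = 3
  item 11: 6 − 4 = 2
  item 13: 6 − 1 = 5
Scored: 3, 1, 5, 4, 1, 4, 1, 4, 3, 2, 2, 2, 5, 1, 1
Total = 39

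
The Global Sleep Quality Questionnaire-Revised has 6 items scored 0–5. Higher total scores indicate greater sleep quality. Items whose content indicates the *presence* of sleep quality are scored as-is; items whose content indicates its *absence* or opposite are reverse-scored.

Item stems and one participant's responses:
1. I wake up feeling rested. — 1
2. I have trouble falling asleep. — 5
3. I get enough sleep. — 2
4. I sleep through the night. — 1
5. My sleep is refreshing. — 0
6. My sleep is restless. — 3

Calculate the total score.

Items 2, 6 describe the absence/opposite of sleep quality → reverse-score.
reversed = (0+5) − raw = 5 − raw.
  item 1: 1
  item 2: 5 − 5 = 0
  item 3: 2
  item 4: 1
  item 5: 0
  item 6: 5 − 3 = 2
Total = 1 + 0 + 2 + 1 + 0 + 2 = 6

6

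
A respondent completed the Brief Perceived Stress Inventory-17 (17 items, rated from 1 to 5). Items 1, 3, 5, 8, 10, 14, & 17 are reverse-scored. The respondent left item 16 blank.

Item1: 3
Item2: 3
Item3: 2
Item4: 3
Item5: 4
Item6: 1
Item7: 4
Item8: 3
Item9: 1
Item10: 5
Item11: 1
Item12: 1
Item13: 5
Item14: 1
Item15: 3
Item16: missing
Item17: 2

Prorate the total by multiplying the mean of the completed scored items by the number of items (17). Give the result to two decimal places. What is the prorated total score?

46.75

Reverse-coded (reverse-coded value = 6 − response):
  item 1: 6 − 3 = 3
  item 3: 6 − 2 = 4
  item 5: 6 − 4 = 2
  item 8: 6 − 3 = 3
  item 10: 6 − 5 = 1
  item 14: 6 − 1 = 5
  item 17: 6 − 2 = 4
Completed scored items (16 of 17): 3, 3, 4, 3, 2, 1, 4, 3, 1, 1, 1, 1, 5, 5, 3, 4; sum = 44.
Person mean = 44 / 16 ≈ 2.7500
Prorated total = (44 / 16) × 17 = 46.75 (to 2 dp)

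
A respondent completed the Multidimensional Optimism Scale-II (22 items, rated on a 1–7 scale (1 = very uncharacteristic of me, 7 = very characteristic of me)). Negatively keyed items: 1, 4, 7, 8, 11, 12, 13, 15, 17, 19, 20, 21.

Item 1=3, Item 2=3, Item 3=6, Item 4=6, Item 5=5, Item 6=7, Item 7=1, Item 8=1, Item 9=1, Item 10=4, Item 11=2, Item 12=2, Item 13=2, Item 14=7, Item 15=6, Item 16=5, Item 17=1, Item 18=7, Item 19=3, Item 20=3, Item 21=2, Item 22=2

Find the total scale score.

111

Apply reverse scoring (reversed = (1+7) − raw = 8 − raw):
  item 1: 8 − 3 = 5
  item 4: 8 − 6 = 2
  item 7: 8 − 1 = 7
  item 8: 8 − 1 = 7
  item 11: 8 − 2 = 6
  item 12: 8 − 2 = 6
  item 13: 8 − 2 = 6
  item 15: 8 − 6 = 2
  item 17: 8 − 1 = 7
  item 19: 8 − 3 = 5
  item 20: 8 − 3 = 5
  item 21: 8 − 2 = 6
Scored responses: 5, 3, 6, 2, 5, 7, 7, 7, 1, 4, 6, 6, 6, 7, 2, 5, 7, 7, 5, 5, 6, 2
Total = 5 + 3 + 6 + 2 + 5 + 7 + 7 + 7 + 1 + 4 + 6 + 6 + 6 + 7 + 2 + 5 + 7 + 7 + 5 + 5 + 6 + 2 = 111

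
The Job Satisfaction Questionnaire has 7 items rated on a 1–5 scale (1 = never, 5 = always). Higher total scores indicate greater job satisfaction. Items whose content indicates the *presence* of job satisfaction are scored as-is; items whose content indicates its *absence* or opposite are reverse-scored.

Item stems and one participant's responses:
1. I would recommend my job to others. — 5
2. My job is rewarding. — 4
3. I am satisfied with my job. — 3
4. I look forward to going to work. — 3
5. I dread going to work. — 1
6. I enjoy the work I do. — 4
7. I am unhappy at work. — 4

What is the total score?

Items 5, 7 describe the absence/opposite of job satisfaction → reverse-score.
reverse-coded value = 6 − response.
  item 1: 5
  item 2: 4
  item 3: 3
  item 4: 3
  item 5: 6 − 1 = 5
  item 6: 4
  item 7: 6 − 4 = 2
Total = 5 + 4 + 3 + 3 + 5 + 4 + 2 = 26

26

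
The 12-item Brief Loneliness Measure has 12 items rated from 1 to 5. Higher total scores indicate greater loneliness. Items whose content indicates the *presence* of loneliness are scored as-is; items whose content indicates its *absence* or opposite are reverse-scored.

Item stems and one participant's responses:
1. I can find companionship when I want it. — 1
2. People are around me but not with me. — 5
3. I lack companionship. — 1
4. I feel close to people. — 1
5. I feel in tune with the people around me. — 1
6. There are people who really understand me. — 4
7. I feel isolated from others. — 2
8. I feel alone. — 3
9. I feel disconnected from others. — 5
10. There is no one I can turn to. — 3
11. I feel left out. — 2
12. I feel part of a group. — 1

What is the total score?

43

Items 1, 4, 5, 6, 12 describe the absence/opposite of loneliness → reverse-score.
reverse-coded value = 6 − response.
  item 1: 6 − 1 = 5
  item 2: 5
  item 3: 1
  item 4: 6 − 1 = 5
  item 5: 6 − 1 = 5
  item 6: 6 − 4 = 2
  item 7: 2
  item 8: 3
  item 9: 5
  item 10: 3
  item 11: 2
  item 12: 6 − 1 = 5
Total = 5 + 5 + 1 + 5 + 5 + 2 + 2 + 3 + 5 + 3 + 2 + 5 = 43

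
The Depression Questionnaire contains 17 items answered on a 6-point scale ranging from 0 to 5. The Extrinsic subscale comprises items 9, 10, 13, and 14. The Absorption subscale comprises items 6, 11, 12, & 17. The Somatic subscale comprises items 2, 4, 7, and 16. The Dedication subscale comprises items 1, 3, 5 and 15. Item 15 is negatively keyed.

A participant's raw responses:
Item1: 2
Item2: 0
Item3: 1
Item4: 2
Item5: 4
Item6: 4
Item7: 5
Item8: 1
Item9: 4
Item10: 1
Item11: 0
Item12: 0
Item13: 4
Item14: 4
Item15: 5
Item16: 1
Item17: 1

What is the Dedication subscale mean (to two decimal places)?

1.75

Dedication items: 1, 3, 5, 15.
Of these, item 15 is negatively keyed; on a 0–5 scale, reversed = 5 − raw.
  item 1: 2
  item 3: 1
  item 5: 4
  item 15: 5 − 5 = 0
Sum = 2 + 1 + 4 + 0 = 7
Mean = 7 / 4 = 1.75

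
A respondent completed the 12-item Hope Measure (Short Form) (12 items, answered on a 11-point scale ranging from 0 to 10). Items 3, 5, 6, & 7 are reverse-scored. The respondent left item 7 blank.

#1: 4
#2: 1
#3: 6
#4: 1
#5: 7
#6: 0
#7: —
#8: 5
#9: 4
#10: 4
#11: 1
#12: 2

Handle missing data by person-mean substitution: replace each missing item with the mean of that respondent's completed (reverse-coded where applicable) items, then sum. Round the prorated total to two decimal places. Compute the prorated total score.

42.55

Reverse-coded (on a 0–10 scale, reversed = 10 − raw):
  item 3: 10 − 6 = 4
  item 5: 10 − 7 = 3
  item 6: 10 − 0 = 10
Completed scored items (11 of 12): 4, 1, 4, 1, 3, 10, 5, 4, 4, 1, 2; sum = 39.
Person mean = 39 / 11 ≈ 3.5455
Prorated total = (39 / 11) × 12 = 42.55 (to 2 dp)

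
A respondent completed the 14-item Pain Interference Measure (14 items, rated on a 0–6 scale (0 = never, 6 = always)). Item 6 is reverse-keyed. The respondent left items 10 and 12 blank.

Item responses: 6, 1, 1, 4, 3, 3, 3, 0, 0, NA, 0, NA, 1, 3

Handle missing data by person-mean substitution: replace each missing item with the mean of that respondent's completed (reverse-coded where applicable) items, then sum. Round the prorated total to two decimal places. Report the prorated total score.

29.17

Reverse-coded (reverse-coded value = 6 − response):
  item 6: 6 − 3 = 3
Completed scored items (12 of 14): 6, 1, 1, 4, 3, 3, 3, 0, 0, 0, 1, 3; sum = 25.
Person mean = 25 / 12 ≈ 2.0833
Prorated total = (25 / 12) × 14 = 29.17 (to 2 dp)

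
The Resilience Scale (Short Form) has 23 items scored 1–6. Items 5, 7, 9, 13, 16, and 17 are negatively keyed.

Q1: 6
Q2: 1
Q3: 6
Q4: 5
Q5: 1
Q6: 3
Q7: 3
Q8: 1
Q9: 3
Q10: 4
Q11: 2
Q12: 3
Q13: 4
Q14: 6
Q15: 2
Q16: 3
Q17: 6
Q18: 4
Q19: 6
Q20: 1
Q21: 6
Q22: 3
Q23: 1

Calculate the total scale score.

Reverse-coded items (on a 1–6 scale, reversed = 7 − raw):
  item 5: 7 − 1 = 6
  item 7: 7 − 3 = 4
  item 9: 7 − 3 = 4
  item 13: 7 − 4 = 3
  item 16: 7 − 3 = 4
  item 17: 7 − 6 = 1
After reverse-coding: 6, 1, 6, 5, 6, 3, 4, 1, 4, 4, 2, 3, 3, 6, 2, 4, 1, 4, 6, 1, 6, 3, 1
Total = 6 + 1 + 6 + 5 + 6 + 3 + 4 + 1 + 4 + 4 + 2 + 3 + 3 + 6 + 2 + 4 + 1 + 4 + 6 + 1 + 6 + 3 + 1 = 82

82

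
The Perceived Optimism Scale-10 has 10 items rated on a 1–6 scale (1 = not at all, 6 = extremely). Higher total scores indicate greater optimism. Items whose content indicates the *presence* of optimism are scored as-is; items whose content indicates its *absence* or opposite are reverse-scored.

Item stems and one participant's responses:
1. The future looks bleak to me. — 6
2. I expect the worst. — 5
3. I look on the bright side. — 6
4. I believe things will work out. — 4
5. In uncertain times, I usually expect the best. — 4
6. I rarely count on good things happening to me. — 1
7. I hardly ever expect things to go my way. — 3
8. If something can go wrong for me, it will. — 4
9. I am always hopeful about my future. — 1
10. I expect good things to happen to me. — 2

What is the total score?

33

Items 1, 2, 6, 7, 8 describe the absence/opposite of optimism → reverse-score.
reverse-coded value = 7 − response.
  item 1: 7 − 6 = 1
  item 2: 7 − 5 = 2
  item 3: 6
  item 4: 4
  item 5: 4
  item 6: 7 − 1 = 6
  item 7: 7 − 3 = 4
  item 8: 7 − 4 = 3
  item 9: 1
  item 10: 2
Total = 1 + 2 + 6 + 4 + 4 + 6 + 4 + 3 + 1 + 2 = 33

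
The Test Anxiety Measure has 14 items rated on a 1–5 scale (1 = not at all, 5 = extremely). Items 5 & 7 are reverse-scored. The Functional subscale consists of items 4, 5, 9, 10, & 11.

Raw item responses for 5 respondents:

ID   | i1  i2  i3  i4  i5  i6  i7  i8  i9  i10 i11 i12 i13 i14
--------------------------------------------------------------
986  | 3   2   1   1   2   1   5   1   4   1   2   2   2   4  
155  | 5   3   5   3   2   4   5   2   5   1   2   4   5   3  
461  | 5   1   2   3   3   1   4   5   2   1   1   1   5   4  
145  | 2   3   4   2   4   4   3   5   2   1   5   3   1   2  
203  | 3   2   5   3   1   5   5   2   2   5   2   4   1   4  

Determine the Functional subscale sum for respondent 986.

Respondent 986 raw: 3, 2, 1, 1, 2, 1, 5, 1, 4, 1, 2, 2, 2, 4.
Functional items: 4, 5, 9, 10, 11.
Reverse-coded (reversed = (1+5) − raw = 6 − raw):
  item 4: 1
  item 5: 6 − 2 = 4
  item 9: 4
  item 10: 1
  item 11: 2
Sum = 1 + 4 + 4 + 1 + 2 = 12

12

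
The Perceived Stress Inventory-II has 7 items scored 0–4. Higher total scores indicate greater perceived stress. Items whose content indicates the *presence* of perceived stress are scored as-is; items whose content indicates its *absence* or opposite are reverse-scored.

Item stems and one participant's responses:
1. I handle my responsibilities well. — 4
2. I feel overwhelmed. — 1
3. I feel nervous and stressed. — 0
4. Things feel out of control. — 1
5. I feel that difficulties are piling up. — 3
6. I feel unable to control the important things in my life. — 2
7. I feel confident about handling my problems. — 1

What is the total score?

Items 1, 7 describe the absence/opposite of perceived stress → reverse-score.
reversed = (0+4) − raw = 4 − raw.
  item 1: 4 − 4 = 0
  item 2: 1
  item 3: 0
  item 4: 1
  item 5: 3
  item 6: 2
  item 7: 4 − 1 = 3
Total = 0 + 1 + 0 + 1 + 3 + 2 + 3 = 10

10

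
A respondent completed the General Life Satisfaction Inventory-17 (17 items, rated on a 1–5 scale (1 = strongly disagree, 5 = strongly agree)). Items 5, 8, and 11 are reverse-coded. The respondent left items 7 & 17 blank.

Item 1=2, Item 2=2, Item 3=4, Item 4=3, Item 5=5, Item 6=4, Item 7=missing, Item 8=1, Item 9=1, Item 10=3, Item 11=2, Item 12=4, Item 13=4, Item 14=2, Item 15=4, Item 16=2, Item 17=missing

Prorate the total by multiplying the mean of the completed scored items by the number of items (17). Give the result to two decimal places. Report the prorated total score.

51.00

Reverse-coded (on a 1–5 scale, reversed = 6 − raw):
  item 5: 6 − 5 = 1
  item 8: 6 − 1 = 5
  item 11: 6 − 2 = 4
Completed scored items (15 of 17): 2, 2, 4, 3, 1, 4, 5, 1, 3, 4, 4, 4, 2, 4, 2; sum = 45.
Person mean = 45 / 15 ≈ 3.0000
Prorated total = (45 / 15) × 17 = 51.00 (to 2 dp)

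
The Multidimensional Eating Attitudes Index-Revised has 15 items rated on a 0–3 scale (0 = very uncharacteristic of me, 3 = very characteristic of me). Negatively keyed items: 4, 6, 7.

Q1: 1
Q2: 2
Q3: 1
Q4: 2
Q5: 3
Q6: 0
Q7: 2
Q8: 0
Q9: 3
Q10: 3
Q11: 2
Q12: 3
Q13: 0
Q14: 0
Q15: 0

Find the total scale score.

23

Raw sum = 22. Negatively keyed items: 4, 6, 7; their raw sum = 4.
Each reversal replaces raw with 3 − raw, changing the total by 3 − 2·raw per item.
Total = 22 + 3·3 − 2·4 = 22 + 9 − 8 = 23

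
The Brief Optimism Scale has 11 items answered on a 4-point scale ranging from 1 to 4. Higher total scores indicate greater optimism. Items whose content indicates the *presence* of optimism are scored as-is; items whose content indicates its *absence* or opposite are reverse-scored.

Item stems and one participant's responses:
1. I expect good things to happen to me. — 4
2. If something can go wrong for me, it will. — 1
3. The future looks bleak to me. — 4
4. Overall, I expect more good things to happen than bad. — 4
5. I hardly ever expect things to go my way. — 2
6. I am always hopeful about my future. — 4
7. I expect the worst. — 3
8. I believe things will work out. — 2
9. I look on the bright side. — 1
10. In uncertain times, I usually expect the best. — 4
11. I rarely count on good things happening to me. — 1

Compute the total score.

33

Items 2, 3, 5, 7, 11 describe the absence/opposite of optimism → reverse-score.
reversed = (1+4) − raw = 5 − raw.
  item 1: 4
  item 2: 5 − 1 = 4
  item 3: 5 − 4 = 1
  item 4: 4
  item 5: 5 − 2 = 3
  item 6: 4
  item 7: 5 − 3 = 2
  item 8: 2
  item 9: 1
  item 10: 4
  item 11: 5 − 1 = 4
Total = 4 + 4 + 1 + 4 + 3 + 4 + 2 + 2 + 1 + 4 + 4 = 33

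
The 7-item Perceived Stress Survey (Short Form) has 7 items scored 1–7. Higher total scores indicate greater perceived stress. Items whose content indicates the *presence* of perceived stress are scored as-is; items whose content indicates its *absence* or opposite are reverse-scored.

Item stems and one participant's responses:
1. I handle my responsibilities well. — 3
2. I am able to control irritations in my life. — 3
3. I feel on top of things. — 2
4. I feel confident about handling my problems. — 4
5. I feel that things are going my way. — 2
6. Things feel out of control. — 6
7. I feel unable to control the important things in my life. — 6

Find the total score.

38

Items 1, 2, 3, 4, 5 describe the absence/opposite of perceived stress → reverse-score.
reversed = (1+7) − raw = 8 − raw.
  item 1: 8 − 3 = 5
  item 2: 8 − 3 = 5
  item 3: 8 − 2 = 6
  item 4: 8 − 4 = 4
  item 5: 8 − 2 = 6
  item 6: 6
  item 7: 6
Total = 5 + 5 + 6 + 4 + 6 + 6 + 6 = 38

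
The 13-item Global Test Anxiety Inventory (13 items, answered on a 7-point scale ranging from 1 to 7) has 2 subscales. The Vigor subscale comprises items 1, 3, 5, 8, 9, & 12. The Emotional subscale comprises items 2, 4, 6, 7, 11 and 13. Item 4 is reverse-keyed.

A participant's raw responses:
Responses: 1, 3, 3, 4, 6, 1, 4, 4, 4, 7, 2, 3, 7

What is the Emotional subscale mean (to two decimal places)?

Emotional items: 2, 4, 6, 7, 11, 13.
Of these, item 4 is reverse-keyed; on a 1–7 scale, reversed = 8 − raw.
  item 2: 3
  item 4: 8 − 4 = 4
  item 6: 1
  item 7: 4
  item 11: 2
  item 13: 7
Sum = 3 + 4 + 1 + 4 + 2 + 7 = 21
Mean = 21 / 6 = 3.50

3.50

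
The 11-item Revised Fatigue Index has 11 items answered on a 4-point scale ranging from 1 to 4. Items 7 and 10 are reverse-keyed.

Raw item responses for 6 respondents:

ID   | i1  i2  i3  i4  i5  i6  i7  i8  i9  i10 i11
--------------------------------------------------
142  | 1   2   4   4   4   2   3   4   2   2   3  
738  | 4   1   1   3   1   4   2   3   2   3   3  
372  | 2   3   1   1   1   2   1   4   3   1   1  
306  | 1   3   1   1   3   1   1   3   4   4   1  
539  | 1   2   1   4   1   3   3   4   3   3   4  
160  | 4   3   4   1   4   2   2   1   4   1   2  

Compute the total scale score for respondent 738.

27

Respondent 738 raw: 4, 1, 1, 3, 1, 4, 2, 3, 2, 3, 3.
Reverse-coded (reverse-coded value = 5 − response):
  item 1: 4
  item 2: 1
  item 3: 1
  item 4: 3
  item 5: 1
  item 6: 4
  item 7: 5 − 2 = 3
  item 8: 3
  item 9: 2
  item 10: 5 − 3 = 2
  item 11: 3
Sum = 4 + 1 + 1 + 3 + 1 + 4 + 3 + 3 + 2 + 2 + 3 = 27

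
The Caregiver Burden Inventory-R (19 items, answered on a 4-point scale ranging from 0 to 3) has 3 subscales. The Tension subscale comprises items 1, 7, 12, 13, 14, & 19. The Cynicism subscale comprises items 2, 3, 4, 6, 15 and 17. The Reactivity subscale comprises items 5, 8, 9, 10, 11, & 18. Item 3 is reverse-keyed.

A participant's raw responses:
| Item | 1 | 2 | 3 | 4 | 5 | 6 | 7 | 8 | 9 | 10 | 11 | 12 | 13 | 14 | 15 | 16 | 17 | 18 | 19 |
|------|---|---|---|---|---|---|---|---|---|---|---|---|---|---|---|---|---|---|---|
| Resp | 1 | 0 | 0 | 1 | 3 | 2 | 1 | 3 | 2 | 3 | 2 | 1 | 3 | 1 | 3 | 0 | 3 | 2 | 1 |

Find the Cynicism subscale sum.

12

Cynicism items: 2, 3, 4, 6, 15, 17.
Of these, item 3 is reverse-keyed; reverse-coded value = 3 − response.
  item 2: 0
  item 3: 3 − 0 = 3
  item 4: 1
  item 6: 2
  item 15: 3
  item 17: 3
Sum = 0 + 3 + 1 + 2 + 3 + 3 = 12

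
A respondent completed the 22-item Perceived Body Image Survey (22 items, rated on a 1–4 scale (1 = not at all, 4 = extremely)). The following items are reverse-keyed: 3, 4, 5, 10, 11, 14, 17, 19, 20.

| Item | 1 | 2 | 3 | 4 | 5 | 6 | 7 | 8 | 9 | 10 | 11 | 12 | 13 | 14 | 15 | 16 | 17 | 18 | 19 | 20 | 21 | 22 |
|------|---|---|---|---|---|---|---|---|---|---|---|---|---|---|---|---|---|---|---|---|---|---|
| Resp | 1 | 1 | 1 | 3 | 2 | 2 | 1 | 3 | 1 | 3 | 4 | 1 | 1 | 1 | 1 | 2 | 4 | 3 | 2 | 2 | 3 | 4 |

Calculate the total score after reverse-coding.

47

Reversing items 3, 4, 5, 10, 11, 14, 17, 19, and 20 with 5 − raw:
Total = 1 + 1 + (5−1) + (5−3) + (5−2) + 2 + 1 + 3 + 1 + (5−3) + (5−4) + 1 + 1 + (5−1) + 1 + 2 + (5−4) + 3 + (5−2) + (5−2) + 3 + 4
      = 1 + 1 + 4 + 2 + 3 + 2 + 1 + 3 + 1 + 2 + 1 + 1 + 1 + 4 + 1 + 2 + 1 + 3 + 3 + 3 + 3 + 4 = 47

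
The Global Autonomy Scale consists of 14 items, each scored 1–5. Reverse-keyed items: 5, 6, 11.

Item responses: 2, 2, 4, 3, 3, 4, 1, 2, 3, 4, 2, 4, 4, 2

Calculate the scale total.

Reverse-coded items (reverse-coded value = 6 − response):
  item 5: 6 − 3 = 3
  item 6: 6 − 4 = 2
  item 11: 6 − 2 = 4
Scored responses: 2, 2, 4, 3, 3, 2, 1, 2, 3, 4, 4, 4, 4, 2
Total = 2 + 2 + 4 + 3 + 3 + 2 + 1 + 2 + 3 + 4 + 4 + 4 + 4 + 2 = 40

40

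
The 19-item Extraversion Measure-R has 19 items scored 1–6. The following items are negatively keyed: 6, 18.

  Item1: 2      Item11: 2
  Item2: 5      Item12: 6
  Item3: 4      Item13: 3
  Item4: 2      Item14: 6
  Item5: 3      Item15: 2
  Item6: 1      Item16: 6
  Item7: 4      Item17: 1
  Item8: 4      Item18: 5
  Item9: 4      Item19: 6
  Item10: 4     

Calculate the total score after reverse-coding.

Reversing items 6 & 18 with 7 − raw:
Total = 2 + 5 + 4 + 2 + 3 + (7−1) + 4 + 4 + 4 + 4 + 2 + 6 + 3 + 6 + 2 + 6 + 1 + (7−5) + 6
      = 2 + 5 + 4 + 2 + 3 + 6 + 4 + 4 + 4 + 4 + 2 + 6 + 3 + 6 + 2 + 6 + 1 + 2 + 6 = 72

72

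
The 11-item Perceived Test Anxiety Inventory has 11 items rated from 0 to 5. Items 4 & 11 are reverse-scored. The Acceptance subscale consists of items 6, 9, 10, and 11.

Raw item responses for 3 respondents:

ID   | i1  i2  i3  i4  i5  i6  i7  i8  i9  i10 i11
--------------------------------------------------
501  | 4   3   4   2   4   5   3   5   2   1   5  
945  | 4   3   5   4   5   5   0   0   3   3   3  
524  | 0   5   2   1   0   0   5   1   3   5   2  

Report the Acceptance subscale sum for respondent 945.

Respondent 945 raw: 4, 3, 5, 4, 5, 5, 0, 0, 3, 3, 3.
Acceptance items: 6, 9, 10, 11.
Reverse-coded (reverse-coded value = 5 − response):
  item 6: 5
  item 9: 3
  item 10: 3
  item 11: 5 − 3 = 2
Sum = 5 + 3 + 3 + 2 = 13

13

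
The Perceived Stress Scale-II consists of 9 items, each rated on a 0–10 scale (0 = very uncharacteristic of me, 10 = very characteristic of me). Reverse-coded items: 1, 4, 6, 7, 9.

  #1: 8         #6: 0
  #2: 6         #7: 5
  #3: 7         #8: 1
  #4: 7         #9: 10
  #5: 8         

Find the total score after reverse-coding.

42

Raw sum = 52. Reverse-coded items: 1, 4, 6, 7, 9; their raw sum = 30.
Each reversal replaces raw with 10 − raw, changing the total by 10 − 2·raw per item.
Total = 52 + 5·10 − 2·30 = 52 + 50 − 60 = 42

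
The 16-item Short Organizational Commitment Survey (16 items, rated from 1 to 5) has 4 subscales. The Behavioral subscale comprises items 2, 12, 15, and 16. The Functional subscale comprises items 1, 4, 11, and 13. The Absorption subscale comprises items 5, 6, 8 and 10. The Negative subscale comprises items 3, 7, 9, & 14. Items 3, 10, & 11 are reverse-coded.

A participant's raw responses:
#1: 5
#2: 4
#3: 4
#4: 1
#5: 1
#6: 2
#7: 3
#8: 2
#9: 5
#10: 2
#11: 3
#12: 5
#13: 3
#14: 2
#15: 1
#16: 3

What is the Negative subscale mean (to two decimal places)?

Negative items: 3, 7, 9, 14.
Of these, item 3 is reverse-coded; reversed = (1+5) − raw = 6 − raw.
  item 3: 6 − 4 = 2
  item 7: 3
  item 9: 5
  item 14: 2
Sum = 2 + 3 + 5 + 2 = 12
Mean = 12 / 4 = 3.00

3.00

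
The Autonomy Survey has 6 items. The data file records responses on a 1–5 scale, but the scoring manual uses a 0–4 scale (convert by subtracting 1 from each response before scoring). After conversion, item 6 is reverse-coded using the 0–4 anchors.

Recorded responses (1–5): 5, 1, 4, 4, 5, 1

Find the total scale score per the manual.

18

Convert to 0–4: 4, 0, 3, 3, 4, 0
Reverse-coded (on a 0–4 scale, reversed = 4 − raw):
  item 6: 4 − 0 = 4
Scored: 4, 0, 3, 3, 4, 4
Total = 18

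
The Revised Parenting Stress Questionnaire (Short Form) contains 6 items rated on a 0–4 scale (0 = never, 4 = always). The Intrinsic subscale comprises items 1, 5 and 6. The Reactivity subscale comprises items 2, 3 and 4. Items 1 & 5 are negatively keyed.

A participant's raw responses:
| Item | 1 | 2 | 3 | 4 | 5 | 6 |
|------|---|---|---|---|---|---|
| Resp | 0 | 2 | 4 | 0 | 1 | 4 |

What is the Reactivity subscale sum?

Reactivity items: 2, 3, 4.
  item 2: 2
  item 3: 4
  item 4: 0
Sum = 2 + 4 + 0 = 6

6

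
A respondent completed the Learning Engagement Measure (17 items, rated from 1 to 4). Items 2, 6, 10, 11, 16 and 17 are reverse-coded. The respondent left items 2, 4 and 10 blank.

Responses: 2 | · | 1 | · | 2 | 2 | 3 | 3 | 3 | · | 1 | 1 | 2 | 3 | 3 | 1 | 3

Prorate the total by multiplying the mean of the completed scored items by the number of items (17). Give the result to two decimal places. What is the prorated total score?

43.71

Reverse-coded (reversed = (1+4) − raw = 5 − raw):
  item 6: 5 − 2 = 3
  item 11: 5 − 1 = 4
  item 16: 5 − 1 = 4
  item 17: 5 − 3 = 2
Completed scored items (14 of 17): 2, 1, 2, 3, 3, 3, 3, 4, 1, 2, 3, 3, 4, 2; sum = 36.
Person mean = 36 / 14 ≈ 2.5714
Prorated total = (36 / 14) × 17 = 43.71 (to 2 dp)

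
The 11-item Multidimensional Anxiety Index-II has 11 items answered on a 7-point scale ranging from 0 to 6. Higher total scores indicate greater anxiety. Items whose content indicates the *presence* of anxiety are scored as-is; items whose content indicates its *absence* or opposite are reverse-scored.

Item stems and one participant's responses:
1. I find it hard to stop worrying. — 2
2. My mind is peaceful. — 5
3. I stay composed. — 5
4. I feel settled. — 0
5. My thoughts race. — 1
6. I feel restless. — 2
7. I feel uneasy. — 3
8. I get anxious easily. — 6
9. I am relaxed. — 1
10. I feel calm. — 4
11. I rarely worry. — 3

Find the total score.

Items 2, 3, 4, 9, 10, 11 describe the absence/opposite of anxiety → reverse-score.
reversed = (0+6) − raw = 6 − raw.
  item 1: 2
  item 2: 6 − 5 = 1
  item 3: 6 − 5 = 1
  item 4: 6 − 0 = 6
  item 5: 1
  item 6: 2
  item 7: 3
  item 8: 6
  item 9: 6 − 1 = 5
  item 10: 6 − 4 = 2
  item 11: 6 − 3 = 3
Total = 2 + 1 + 1 + 6 + 1 + 2 + 3 + 6 + 5 + 2 + 3 = 32

32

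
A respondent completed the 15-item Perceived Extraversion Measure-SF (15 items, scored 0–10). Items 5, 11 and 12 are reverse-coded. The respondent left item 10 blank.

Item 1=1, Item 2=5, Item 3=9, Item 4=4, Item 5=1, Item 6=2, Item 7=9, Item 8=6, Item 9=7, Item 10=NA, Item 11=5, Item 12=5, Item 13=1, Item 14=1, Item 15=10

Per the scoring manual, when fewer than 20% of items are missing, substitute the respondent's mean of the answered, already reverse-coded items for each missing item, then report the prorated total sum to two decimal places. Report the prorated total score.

79.29

Reverse-coded (on a 0–10 scale, reversed = 10 − raw):
  item 5: 10 − 1 = 9
  item 11: 10 − 5 = 5
  item 12: 10 − 5 = 5
Completed scored items (14 of 15): 1, 5, 9, 4, 9, 2, 9, 6, 7, 5, 5, 1, 1, 10; sum = 74.
Person mean = 74 / 14 ≈ 5.2857
Prorated total = (74 / 14) × 15 = 79.29 (to 2 dp)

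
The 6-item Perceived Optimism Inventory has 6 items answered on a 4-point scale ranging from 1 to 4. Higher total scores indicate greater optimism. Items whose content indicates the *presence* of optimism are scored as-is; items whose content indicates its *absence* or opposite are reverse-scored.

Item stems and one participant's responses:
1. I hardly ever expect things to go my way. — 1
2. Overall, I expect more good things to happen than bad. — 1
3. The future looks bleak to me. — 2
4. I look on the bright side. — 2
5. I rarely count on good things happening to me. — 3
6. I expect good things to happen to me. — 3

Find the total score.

15

Items 1, 3, 5 describe the absence/opposite of optimism → reverse-score.
reverse-coded value = 5 − response.
  item 1: 5 − 1 = 4
  item 2: 1
  item 3: 5 − 2 = 3
  item 4: 2
  item 5: 5 − 3 = 2
  item 6: 3
Total = 4 + 1 + 3 + 2 + 2 + 3 = 15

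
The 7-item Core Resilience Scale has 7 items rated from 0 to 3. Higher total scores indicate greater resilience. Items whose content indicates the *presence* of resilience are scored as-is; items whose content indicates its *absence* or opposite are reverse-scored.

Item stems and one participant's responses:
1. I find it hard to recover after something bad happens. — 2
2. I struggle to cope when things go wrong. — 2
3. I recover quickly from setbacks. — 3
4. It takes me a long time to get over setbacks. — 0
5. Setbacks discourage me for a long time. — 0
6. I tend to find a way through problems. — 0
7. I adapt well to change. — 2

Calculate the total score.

Items 1, 2, 4, 5 describe the absence/opposite of resilience → reverse-score.
reverse-coded value = 3 − response.
  item 1: 3 − 2 = 1
  item 2: 3 − 2 = 1
  item 3: 3
  item 4: 3 − 0 = 3
  item 5: 3 − 0 = 3
  item 6: 0
  item 7: 2
Total = 1 + 1 + 3 + 3 + 3 + 0 + 2 = 13

13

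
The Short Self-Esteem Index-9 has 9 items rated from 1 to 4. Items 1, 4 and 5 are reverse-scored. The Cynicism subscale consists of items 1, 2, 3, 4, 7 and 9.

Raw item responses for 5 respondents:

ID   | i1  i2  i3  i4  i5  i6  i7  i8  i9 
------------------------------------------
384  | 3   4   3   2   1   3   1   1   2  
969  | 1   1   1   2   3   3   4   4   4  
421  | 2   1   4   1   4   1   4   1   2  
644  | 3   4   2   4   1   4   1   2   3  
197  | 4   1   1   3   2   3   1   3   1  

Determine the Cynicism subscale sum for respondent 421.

Respondent 421 raw: 2, 1, 4, 1, 4, 1, 4, 1, 2.
Cynicism items: 1, 2, 3, 4, 7, 9.
Reverse-coded (reversed = (1+4) − raw = 5 − raw):
  item 1: 5 − 2 = 3
  item 2: 1
  item 3: 4
  item 4: 5 − 1 = 4
  item 7: 4
  item 9: 2
Sum = 3 + 1 + 4 + 4 + 4 + 2 = 18

18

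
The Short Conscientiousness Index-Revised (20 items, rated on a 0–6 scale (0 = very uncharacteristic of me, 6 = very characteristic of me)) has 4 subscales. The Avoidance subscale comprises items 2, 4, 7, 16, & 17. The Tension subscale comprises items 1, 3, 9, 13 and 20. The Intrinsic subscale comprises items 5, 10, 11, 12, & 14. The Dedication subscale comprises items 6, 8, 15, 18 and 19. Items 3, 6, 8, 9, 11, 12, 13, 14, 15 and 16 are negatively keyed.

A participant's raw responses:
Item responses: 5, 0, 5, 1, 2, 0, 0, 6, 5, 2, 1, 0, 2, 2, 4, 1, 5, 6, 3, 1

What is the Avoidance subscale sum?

11

Avoidance items: 2, 4, 7, 16, 17.
Of these, item 16 is negatively keyed; reverse-coded value = 6 − response.
  item 2: 0
  item 4: 1
  item 7: 0
  item 16: 6 − 1 = 5
  item 17: 5
Sum = 0 + 1 + 0 + 5 + 5 = 11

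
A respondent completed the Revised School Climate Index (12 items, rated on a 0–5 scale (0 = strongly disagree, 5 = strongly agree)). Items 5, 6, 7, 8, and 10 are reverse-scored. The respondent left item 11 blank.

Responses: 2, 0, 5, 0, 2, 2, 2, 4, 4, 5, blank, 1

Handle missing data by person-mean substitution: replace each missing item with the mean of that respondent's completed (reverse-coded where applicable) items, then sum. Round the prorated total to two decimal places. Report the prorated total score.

24.00

Reverse-coded (reversed = (0+5) − raw = 5 − raw):
  item 5: 5 − 2 = 3
  item 6: 5 − 2 = 3
  item 7: 5 − 2 = 3
  item 8: 5 − 4 = 1
  item 10: 5 − 5 = 0
Completed scored items (11 of 12): 2, 0, 5, 0, 3, 3, 3, 1, 4, 0, 1; sum = 22.
Person mean = 22 / 11 ≈ 2.0000
Prorated total = (22 / 11) × 12 = 24.00 (to 2 dp)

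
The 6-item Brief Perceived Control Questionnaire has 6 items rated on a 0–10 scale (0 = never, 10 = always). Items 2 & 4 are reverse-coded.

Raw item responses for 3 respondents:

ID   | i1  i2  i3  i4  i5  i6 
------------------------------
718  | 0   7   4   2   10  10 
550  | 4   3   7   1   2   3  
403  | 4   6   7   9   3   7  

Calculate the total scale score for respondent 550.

32

Respondent 550 raw: 4, 3, 7, 1, 2, 3.
Reverse-coded (on a 0–10 scale, reversed = 10 − raw):
  item 1: 4
  item 2: 10 − 3 = 7
  item 3: 7
  item 4: 10 − 1 = 9
  item 5: 2
  item 6: 3
Sum = 4 + 7 + 7 + 9 + 2 + 3 = 32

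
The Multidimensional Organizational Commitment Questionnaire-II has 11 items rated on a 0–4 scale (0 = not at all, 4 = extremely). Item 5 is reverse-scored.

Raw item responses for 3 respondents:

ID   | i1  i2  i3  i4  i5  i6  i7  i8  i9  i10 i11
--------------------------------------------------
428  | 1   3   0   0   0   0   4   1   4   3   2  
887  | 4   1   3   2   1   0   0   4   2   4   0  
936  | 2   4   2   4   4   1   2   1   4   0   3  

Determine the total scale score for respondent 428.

Respondent 428 raw: 1, 3, 0, 0, 0, 0, 4, 1, 4, 3, 2.
Reverse-coded (on a 0–4 scale, reversed = 4 − raw):
  item 1: 1
  item 2: 3
  item 3: 0
  item 4: 0
  item 5: 4 − 0 = 4
  item 6: 0
  item 7: 4
  item 8: 1
  item 9: 4
  item 10: 3
  item 11: 2
Sum = 1 + 3 + 0 + 0 + 4 + 0 + 4 + 1 + 4 + 3 + 2 = 22

22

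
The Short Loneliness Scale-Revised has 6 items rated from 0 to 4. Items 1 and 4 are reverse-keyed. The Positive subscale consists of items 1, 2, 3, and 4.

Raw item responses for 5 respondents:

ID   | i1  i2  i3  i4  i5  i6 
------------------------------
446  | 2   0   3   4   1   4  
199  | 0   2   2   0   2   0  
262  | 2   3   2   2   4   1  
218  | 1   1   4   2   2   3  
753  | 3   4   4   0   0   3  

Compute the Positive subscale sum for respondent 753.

Respondent 753 raw: 3, 4, 4, 0, 0, 3.
Positive items: 1, 2, 3, 4.
Reverse-coded (reverse-coded value = 4 − response):
  item 1: 4 − 3 = 1
  item 2: 4
  item 3: 4
  item 4: 4 − 0 = 4
Sum = 1 + 4 + 4 + 4 = 13

13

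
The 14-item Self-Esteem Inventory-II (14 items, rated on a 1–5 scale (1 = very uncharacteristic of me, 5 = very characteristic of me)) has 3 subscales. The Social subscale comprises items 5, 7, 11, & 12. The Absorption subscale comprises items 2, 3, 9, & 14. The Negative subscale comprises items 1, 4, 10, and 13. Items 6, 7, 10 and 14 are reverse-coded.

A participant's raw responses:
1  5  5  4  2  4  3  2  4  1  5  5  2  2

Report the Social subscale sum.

Social items: 5, 7, 11, 12.
Of these, item 7 is reverse-coded; on a 1–5 scale, reversed = 6 − raw.
  item 5: 2
  item 7: 6 − 3 = 3
  item 11: 5
  item 12: 5
Sum = 2 + 3 + 5 + 5 = 15

15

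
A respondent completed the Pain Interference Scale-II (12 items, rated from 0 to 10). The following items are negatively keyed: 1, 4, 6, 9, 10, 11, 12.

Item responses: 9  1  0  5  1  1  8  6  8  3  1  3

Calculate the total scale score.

56

Raw sum = 46. Negatively keyed items: 1, 4, 6, 9, 10, 11, 12; their raw sum = 30.
Each reversal replaces raw with 10 − raw, changing the total by 10 − 2·raw per item.
Total = 46 + 7·10 − 2·30 = 46 + 70 − 60 = 56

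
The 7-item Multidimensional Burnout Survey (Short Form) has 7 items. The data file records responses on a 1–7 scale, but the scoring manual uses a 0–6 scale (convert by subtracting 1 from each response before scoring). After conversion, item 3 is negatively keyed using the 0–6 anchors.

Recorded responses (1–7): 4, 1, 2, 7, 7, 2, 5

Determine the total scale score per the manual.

Convert to 0–6: 3, 0, 1, 6, 6, 1, 4
Reverse-coded (reverse-coded value = 6 − response):
  item 3: 6 − 1 = 5
Scored: 3, 0, 5, 6, 6, 1, 4
Total = 25

25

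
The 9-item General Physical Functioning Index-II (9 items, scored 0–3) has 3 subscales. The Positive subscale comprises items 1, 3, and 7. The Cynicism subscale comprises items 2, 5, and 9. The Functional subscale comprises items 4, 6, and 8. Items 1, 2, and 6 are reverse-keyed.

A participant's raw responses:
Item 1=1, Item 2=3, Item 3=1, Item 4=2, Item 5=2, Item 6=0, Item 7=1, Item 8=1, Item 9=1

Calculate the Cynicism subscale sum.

Cynicism items: 2, 5, 9.
Of these, item 2 is reverse-keyed; on a 0–3 scale, reversed = 3 − raw.
  item 2: 3 − 3 = 0
  item 5: 2
  item 9: 1
Sum = 0 + 2 + 1 = 3

3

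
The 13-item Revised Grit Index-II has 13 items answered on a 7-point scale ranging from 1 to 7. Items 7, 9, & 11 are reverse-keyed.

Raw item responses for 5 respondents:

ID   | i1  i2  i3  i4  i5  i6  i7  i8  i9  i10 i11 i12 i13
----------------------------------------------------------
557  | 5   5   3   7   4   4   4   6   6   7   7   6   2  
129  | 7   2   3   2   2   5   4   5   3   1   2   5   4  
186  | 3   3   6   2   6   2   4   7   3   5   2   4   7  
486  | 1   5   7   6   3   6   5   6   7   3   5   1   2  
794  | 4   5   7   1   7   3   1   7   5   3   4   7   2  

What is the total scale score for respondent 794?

Respondent 794 raw: 4, 5, 7, 1, 7, 3, 1, 7, 5, 3, 4, 7, 2.
Reverse-coded (reverse-coded value = 8 − response):
  item 1: 4
  item 2: 5
  item 3: 7
  item 4: 1
  item 5: 7
  item 6: 3
  item 7: 8 − 1 = 7
  item 8: 7
  item 9: 8 − 5 = 3
  item 10: 3
  item 11: 8 − 4 = 4
  item 12: 7
  item 13: 2
Sum = 4 + 5 + 7 + 1 + 7 + 3 + 7 + 7 + 3 + 3 + 4 + 7 + 2 = 60

60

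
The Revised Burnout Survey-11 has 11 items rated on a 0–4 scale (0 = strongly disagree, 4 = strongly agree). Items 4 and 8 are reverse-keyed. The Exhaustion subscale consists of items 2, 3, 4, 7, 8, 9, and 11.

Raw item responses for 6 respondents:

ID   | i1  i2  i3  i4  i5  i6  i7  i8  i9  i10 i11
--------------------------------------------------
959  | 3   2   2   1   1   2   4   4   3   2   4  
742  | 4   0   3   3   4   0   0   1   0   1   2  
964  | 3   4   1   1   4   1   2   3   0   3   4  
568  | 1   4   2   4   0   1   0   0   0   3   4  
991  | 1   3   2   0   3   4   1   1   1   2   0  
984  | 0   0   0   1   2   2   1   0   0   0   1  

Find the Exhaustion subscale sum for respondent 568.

Respondent 568 raw: 1, 4, 2, 4, 0, 1, 0, 0, 0, 3, 4.
Exhaustion items: 2, 3, 4, 7, 8, 9, 11.
Reverse-coded (on a 0–4 scale, reversed = 4 − raw):
  item 2: 4
  item 3: 2
  item 4: 4 − 4 = 0
  item 7: 0
  item 8: 4 − 0 = 4
  item 9: 0
  item 11: 4
Sum = 4 + 2 + 0 + 0 + 4 + 0 + 4 = 14

14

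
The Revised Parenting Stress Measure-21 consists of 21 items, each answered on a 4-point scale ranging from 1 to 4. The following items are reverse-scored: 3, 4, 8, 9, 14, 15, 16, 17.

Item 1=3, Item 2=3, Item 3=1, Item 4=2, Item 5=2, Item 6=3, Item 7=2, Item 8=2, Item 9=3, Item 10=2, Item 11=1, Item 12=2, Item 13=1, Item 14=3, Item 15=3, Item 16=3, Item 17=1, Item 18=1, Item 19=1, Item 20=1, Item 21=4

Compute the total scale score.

48

Reverse-coded items (reversed = (1+4) − raw = 5 − raw):
  item 3: 5 − 1 = 4
  item 4: 5 − 2 = 3
  item 8: 5 − 2 = 3
  item 9: 5 − 3 = 2
  item 14: 5 − 3 = 2
  item 15: 5 − 3 = 2
  item 16: 5 − 3 = 2
  item 17: 5 − 1 = 4
Scored responses: 3, 3, 4, 3, 2, 3, 2, 3, 2, 2, 1, 2, 1, 2, 2, 2, 4, 1, 1, 1, 4
Total = 3 + 3 + 4 + 3 + 2 + 3 + 2 + 3 + 2 + 2 + 1 + 2 + 1 + 2 + 2 + 2 + 4 + 1 + 1 + 1 + 4 = 48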